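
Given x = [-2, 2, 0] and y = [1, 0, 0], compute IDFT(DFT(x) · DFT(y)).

(x ⊛ y)[n] = Σ(m=0 to 2) x[m] · y[(n-m) mod 3]

Computing each output sample:
(x ⊛ y)[0] = -2
(x ⊛ y)[1] = 2
(x ⊛ y)[2] = 0

x ⊛ y = [-2, 2, 0]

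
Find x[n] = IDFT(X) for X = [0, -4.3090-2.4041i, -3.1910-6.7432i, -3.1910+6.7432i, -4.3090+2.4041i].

x[n] = (1/5) Σ(k=0 to 4) X[k] · e^(2πikn/5)

Computing each x[n]:
x[0] = -3
x[1] = 3
x[2] = -1
x[3] = 3
x[4] = -2

x = [-3, 3, -1, 3, -2]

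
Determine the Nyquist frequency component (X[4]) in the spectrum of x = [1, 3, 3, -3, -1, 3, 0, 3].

X[4] = Σ(n=0 to 7) x[n] · ω_8^(4n) where ω_8 = e^(-2πi/8)
= (1)·ω_8^0 + (3)·ω_8^4 + (3)·ω_8^8 + (-3)·ω_8^12 + (-1)·ω_8^16 + (3)·ω_8^20 + (0)·ω_8^24 + (3)·ω_8^28

X[4] = -3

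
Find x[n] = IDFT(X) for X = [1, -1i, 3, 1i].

x[n] = (1/4) Σ(k=0 to 3) X[k] · e^(2πikn/4)

Computing each x[n]:
x[0] = 1
x[1] = 0
x[2] = 1
x[3] = -1

x = [1, 0, 1, -1]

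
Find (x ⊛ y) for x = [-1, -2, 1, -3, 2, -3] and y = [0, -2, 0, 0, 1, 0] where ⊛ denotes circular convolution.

(x ⊛ y)[n] = Σ(m=0 to 5) x[m] · y[(n-m) mod 6]

Computing each output sample:
(x ⊛ y)[0] = 7
(x ⊛ y)[1] = -1
(x ⊛ y)[2] = 6
(x ⊛ y)[3] = -5
(x ⊛ y)[4] = 5
(x ⊛ y)[5] = -6

x ⊛ y = [7, -1, 6, -5, 5, -6]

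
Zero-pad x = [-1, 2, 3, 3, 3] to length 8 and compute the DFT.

Original 5-point DFT: [10, -4.3090+0.9511i, -3.1910+0.5878i, -3.1910-0.5878i, -4.3090-0.9511i]
Zero-padded 8-point DFT provides frequency interpolation.

DFT_8([x, 0, ...]) = [10, -4.7071-6.5355i, -1+1i, -3.2929-0.5355i, 0, -3.2929+0.5355i, -1-1i, -4.7071+6.5355i]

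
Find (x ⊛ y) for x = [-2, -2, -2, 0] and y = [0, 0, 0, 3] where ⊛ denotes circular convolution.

(x ⊛ y)[n] = Σ(m=0 to 3) x[m] · y[(n-m) mod 4]

Computing each output sample:
(x ⊛ y)[0] = -6
(x ⊛ y)[1] = -6
(x ⊛ y)[2] = 0
(x ⊛ y)[3] = -6

x ⊛ y = [-6, -6, 0, -6]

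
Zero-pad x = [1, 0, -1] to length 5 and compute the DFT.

Original 3-point DFT: [0, 1.5000-0.8660i, 1.5000+0.8660i]
Zero-padded 5-point DFT provides frequency interpolation.

DFT_5([x, 0, ...]) = [0, 1.8090+0.5878i, 0.6910-0.9511i, 0.6910+0.9511i, 1.8090-0.5878i]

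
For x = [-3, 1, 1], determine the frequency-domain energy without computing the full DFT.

Parseval: Σ|x[n]|² = (1/N)Σ|X[k]|², so Σ|X[k]|² = N·Σ|x[n]|² = 3·11.0000

Σ|X[k]|² = N·Σ|x[n]|² = 3·11.0000 = 33.0000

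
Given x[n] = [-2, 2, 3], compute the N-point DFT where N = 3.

X[k] = Σ(n=0 to 2) x[n] · ω_3^(nk)
where ω_3 = e^(-2πi/3)

Computing each X[k]:
X[0] = 3
X[1] = -4.5000+0.8660i
X[2] = -4.5000-0.8660i

X = [3, -4.5000+0.8660i, -4.5000-0.8660i]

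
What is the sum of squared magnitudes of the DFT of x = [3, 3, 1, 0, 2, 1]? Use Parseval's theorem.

Parseval: Σ|x[n]|² = (1/N)Σ|X[k]|², so Σ|X[k]|² = N·Σ|x[n]|² = 6·24.0000

Σ|X[k]|² = N·Σ|x[n]|² = 6·24.0000 = 144.0000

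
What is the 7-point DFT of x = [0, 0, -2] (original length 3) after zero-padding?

Original 3-point DFT: [-2, 1.0000-1.7321i, 1.0000+1.7321i]
Zero-padded 7-point DFT provides frequency interpolation.

DFT_7([x, 0, ...]) = [-2, 0.4450+1.9499i, 1.8019-0.8678i, -1.2470-1.5637i, -1.2470+1.5637i, 1.8019+0.8678i, 0.4450-1.9499i]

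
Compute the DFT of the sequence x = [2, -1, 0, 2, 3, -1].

X[k] = Σ(n=0 to 5) x[n] · ω_6^(nk)
where ω_6 = e^(-2πi/6)

Computing each X[k]:
X[0] = 5
X[1] = -2.5000+2.5981i
X[2] = 3.5000-2.5981i
X[3] = 5
X[4] = 3.5000+2.5981i
X[5] = -2.5000-2.5981i

X = [5, -2.5000+2.5981i, 3.5000-2.5981i, 5, 3.5000+2.5981i, -2.5000-2.5981i]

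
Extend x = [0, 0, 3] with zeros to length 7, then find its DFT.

Original 3-point DFT: [3, -1.5000+2.5981i, -1.5000-2.5981i]
Zero-padded 7-point DFT provides frequency interpolation.

DFT_7([x, 0, ...]) = [3, -0.6676-2.9248i, -2.7029+1.3017i, 1.8705+2.3455i, 1.8705-2.3455i, -2.7029-1.3017i, -0.6676+2.9248i]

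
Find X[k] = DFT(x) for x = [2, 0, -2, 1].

X[k] = Σ(n=0 to 3) x[n] · ω_4^(nk)
where ω_4 = e^(-2πi/4)

Computing each X[k]:
X[0] = 1
X[1] = 4+1i
X[2] = -1
X[3] = 4-1i

X = [1, 4+1i, -1, 4-1i]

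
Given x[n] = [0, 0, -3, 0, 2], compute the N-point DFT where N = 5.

X[k] = Σ(n=0 to 4) x[n] · ω_5^(nk)
where ω_5 = e^(-2πi/5)

Computing each X[k]:
X[0] = -1
X[1] = 3.0451+3.6655i
X[2] = -2.5451-1.6776i
X[3] = -2.5451+1.6776i
X[4] = 3.0451-3.6655i

X = [-1, 3.0451+3.6655i, -2.5451-1.6776i, -2.5451+1.6776i, 3.0451-3.6655i]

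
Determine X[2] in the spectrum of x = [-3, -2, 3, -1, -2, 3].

X[2] = Σ(n=0 to 5) x[n] · ω_6^(2n) where ω_6 = e^(-2πi/6)
= (-3)·ω_6^0 + (-2)·ω_6^2 + (3)·ω_6^4 + (-1)·ω_6^6 + (-2)·ω_6^8 + (3)·ω_6^10

X[2] = -5.0000+8.6603i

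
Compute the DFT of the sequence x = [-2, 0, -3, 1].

X[k] = Σ(n=0 to 3) x[n] · ω_4^(nk)
where ω_4 = e^(-2πi/4)

Computing each X[k]:
X[0] = -4
X[1] = 1+1i
X[2] = -6
X[3] = 1-1i

X = [-4, 1+1i, -6, 1-1i]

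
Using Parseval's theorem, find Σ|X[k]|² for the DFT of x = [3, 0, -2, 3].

Parseval: Σ|x[n]|² = (1/N)Σ|X[k]|², so Σ|X[k]|² = N·Σ|x[n]|² = 4·22.0000

Σ|X[k]|² = N·Σ|x[n]|² = 4·22.0000 = 88.0000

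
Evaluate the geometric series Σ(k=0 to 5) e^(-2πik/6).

Sum of all nth roots of unity equals 0 for n > 1 (geometric series with r ≠ 1).

0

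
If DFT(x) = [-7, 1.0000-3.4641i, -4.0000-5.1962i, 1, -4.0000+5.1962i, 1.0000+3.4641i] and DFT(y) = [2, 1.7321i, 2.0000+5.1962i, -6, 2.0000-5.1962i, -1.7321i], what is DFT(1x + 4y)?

By linearity: DFT(1x + 4y) = 1·DFT(x) + 4·DFT(y)
= 1·[-7, 1.0000-3.4641i, -4.0000-5.1962i, 1, -4.0000+5.1962i, 1.0000+3.4641i] + 4·[2, 1.7321i, 2.0000+5.1962i, -6, 2.0000-5.1962i, -1.7321i]

Computing element-wise:
Z[0] = 1·(-7) + 4·(2) = 1
Z[1] = 1·(1.0000-3.4641i) + 4·(1.7321i) = 1.0000+3.4643i
Z[2] = 1·(-4.0000-5.1962i) + 4·(2.0000+5.1962i) = 4.0000+15.5886i
Z[3] = 1·(1) + 4·(-6) = -23
Z[4] = 1·(-4.0000+5.1962i) + 4·(2.0000-5.1962i) = 4.0000-15.5886i
Z[5] = 1·(1.0000+3.4641i) + 4·(-1.7321i) = 1.0000-3.4643i

DFT(1x + 4y) = 1·X + 4·Y = [1, 1.0000+3.4643i, 4.0000+15.5886i, -23, 4.0000-15.5886i, 1.0000-3.4643i]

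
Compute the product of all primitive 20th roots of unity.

The primitive 20th roots of unity are ω_20^k for k coprime to 20: k ∈ {1, 3, 7, 9, 11, 13, 17, 19}
Their product equals the constant term of the cyclotomic polynomial Φ_20(x) up to sign.
For n ≥ 3, the product of all primitive nth roots of unity is 1. (For n=1 it is 1; for n=2 it is -1.)

1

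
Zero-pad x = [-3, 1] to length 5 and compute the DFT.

Original 2-point DFT: [-2, -4]
Zero-padded 5-point DFT provides frequency interpolation.

DFT_5([x, 0, ...]) = [-2, -2.6910-0.9511i, -3.8090-0.5878i, -3.8090+0.5878i, -2.6910+0.9511i]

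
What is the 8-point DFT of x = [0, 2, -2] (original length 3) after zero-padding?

Original 3-point DFT: [0, -3.4641i, 3.4641i]
Zero-padded 8-point DFT provides frequency interpolation.

DFT_8([x, 0, ...]) = [0, 1.4142+0.5858i, 2-2i, -1.4142-3.4142i, -4, -1.4142+3.4142i, 2+2i, 1.4142-0.5858i]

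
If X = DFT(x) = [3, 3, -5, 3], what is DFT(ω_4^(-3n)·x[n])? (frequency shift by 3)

Modulation property: DFT(ω_4^(-3n)·x[n]) = X[(k-3) mod 4], so circularly shift X by 3 positions.

X[k-3] = [3, -5, 3, 3]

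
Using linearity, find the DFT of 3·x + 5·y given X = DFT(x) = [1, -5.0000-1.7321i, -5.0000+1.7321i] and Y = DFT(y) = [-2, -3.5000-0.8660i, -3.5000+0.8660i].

By linearity: DFT(3x + 5y) = 3·DFT(x) + 5·DFT(y)
= 3·[1, -5.0000-1.7321i, -5.0000+1.7321i] + 5·[-2, -3.5000-0.8660i, -3.5000+0.8660i]

Computing element-wise:
Z[0] = 3·(1) + 5·(-2) = -7
Z[1] = 3·(-5.0000-1.7321i) + 5·(-3.5000-0.8660i) = -32.5000-9.5263i
Z[2] = 3·(-5.0000+1.7321i) + 5·(-3.5000+0.8660i) = -32.5000+9.5263i

DFT(3x + 5y) = 3·X + 5·Y = [-7, -32.5000-9.5263i, -32.5000+9.5263i]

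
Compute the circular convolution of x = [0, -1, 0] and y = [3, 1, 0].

(x ⊛ y)[n] = Σ(m=0 to 2) x[m] · y[(n-m) mod 3]

Computing each output sample:
(x ⊛ y)[0] = 0
(x ⊛ y)[1] = -3
(x ⊛ y)[2] = -1

x ⊛ y = [0, -3, -1]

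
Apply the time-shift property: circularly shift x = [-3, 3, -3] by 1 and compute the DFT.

Time shift by 1: X_shifted[k] = ω_3^(1k) · X[k]
Shifted x = [-3, -3, 3]

DFT(x[n-1]) = [-3, -3.0000+5.1962i, -3.0000-5.1962i]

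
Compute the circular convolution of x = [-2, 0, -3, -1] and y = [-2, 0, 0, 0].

(x ⊛ y)[n] = Σ(m=0 to 3) x[m] · y[(n-m) mod 4]

Computing each output sample:
(x ⊛ y)[0] = 4
(x ⊛ y)[1] = 0
(x ⊛ y)[2] = 6
(x ⊛ y)[3] = 2

x ⊛ y = [4, 0, 6, 2]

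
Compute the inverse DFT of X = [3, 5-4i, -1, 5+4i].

x[n] = (1/4) Σ(k=0 to 3) X[k] · e^(2πikn/4)

Computing each x[n]:
x[0] = 3
x[1] = 3
x[2] = -2
x[3] = -1

x = [3, 3, -2, -1]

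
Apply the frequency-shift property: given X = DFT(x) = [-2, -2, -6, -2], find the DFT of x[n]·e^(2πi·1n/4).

Modulation property: DFT(ω_4^(-1n)·x[n]) = X[(k-1) mod 4], so circularly shift X by 1 positions.

X[k-1] = [-2, -2, -2, -6]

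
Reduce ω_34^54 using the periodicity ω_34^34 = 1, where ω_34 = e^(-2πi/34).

Since ω_34^34 = 1, powers reduce modulo 34.
54 mod 34 = 20
So ω_34^54 = ω_34^20 = e^(-2πi·20/34)

ω_34^54 = ω_34^20 = -0.8502+0.5264i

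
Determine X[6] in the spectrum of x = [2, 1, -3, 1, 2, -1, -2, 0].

X[6] = Σ(n=0 to 7) x[n] · ω_8^(6n) where ω_8 = e^(-2πi/8)
= (2)·ω_8^0 + (1)·ω_8^6 + (-3)·ω_8^12 + (1)·ω_8^18 + (2)·ω_8^24 + (-1)·ω_8^30 + (-2)·ω_8^36 + (0)·ω_8^42

X[6] = 9-1i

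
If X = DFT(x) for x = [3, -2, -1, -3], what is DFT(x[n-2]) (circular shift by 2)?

Time shift by 2: X_shifted[k] = ω_4^(2k) · X[k]
Shifted x = [-1, -3, 3, -2]

DFT(x[n-2]) = [-3, -4+1i, 7, -4-1i]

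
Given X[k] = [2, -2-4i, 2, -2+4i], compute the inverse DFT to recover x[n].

x[n] = (1/4) Σ(k=0 to 3) X[k] · e^(2πikn/4)

Computing each x[n]:
x[0] = 0
x[1] = 2
x[2] = 2
x[3] = -2

x = [0, 2, 2, -2]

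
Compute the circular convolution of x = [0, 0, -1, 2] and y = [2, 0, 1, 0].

(x ⊛ y)[n] = Σ(m=0 to 3) x[m] · y[(n-m) mod 4]

Computing each output sample:
(x ⊛ y)[0] = -1
(x ⊛ y)[1] = 2
(x ⊛ y)[2] = -2
(x ⊛ y)[3] = 4

x ⊛ y = [-1, 2, -2, 4]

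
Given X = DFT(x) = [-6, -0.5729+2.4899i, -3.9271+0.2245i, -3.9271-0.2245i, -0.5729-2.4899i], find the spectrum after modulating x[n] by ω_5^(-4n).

Modulation property: DFT(ω_5^(-4n)·x[n]) = X[(k-4) mod 5], so circularly shift X by 4 positions.

X[k-4] = [-0.5729+2.4899i, -3.9271+0.2245i, -3.9271-0.2245i, -0.5729-2.4899i, -6]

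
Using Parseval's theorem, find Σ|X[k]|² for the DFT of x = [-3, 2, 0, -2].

Parseval: Σ|x[n]|² = (1/N)Σ|X[k]|², so Σ|X[k]|² = N·Σ|x[n]|² = 4·17.0000

Σ|X[k]|² = N·Σ|x[n]|² = 4·17.0000 = 68.0000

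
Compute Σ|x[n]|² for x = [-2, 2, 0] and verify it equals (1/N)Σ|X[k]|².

Time domain:
Σ|x[n]|² = |-2|² + |2|² + |0|² = 8.0000

Frequency domain:
(1/3)Σ|X[k]|² = (1/3)(|0|² + |-3.0000-1.7321i|² + |-3.0000+1.7321i|²) = (1/3)·24.0000 = 8.0000

Both sides agree, confirming Parseval's theorem.

Σ|x[n]|² = (1/N)Σ|X[k]|² = 8.0000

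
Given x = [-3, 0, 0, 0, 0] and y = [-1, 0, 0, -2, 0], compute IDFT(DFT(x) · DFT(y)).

(x ⊛ y)[n] = Σ(m=0 to 4) x[m] · y[(n-m) mod 5]

Computing each output sample:
(x ⊛ y)[0] = 3
(x ⊛ y)[1] = 0
(x ⊛ y)[2] = 0
(x ⊛ y)[3] = 6
(x ⊛ y)[4] = 0

x ⊛ y = [3, 0, 0, 6, 0]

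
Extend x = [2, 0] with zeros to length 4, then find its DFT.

Original 2-point DFT: [2, 2]
Zero-padded 4-point DFT provides frequency interpolation.

DFT_4([x, 0, ...]) = [2, 2, 2, 2]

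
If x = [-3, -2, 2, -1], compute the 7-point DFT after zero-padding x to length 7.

Original 4-point DFT: [-4, -5+1i, 2, -5-1i]
Zero-padded 7-point DFT provides frequency interpolation.

DFT_7([x, 0, ...]) = [-4, -3.7911+0.0477i, -4.9804+2.0358i, 0.2714+3.4064i, 0.2714-3.4064i, -4.9804-2.0358i, -3.7911-0.0477i]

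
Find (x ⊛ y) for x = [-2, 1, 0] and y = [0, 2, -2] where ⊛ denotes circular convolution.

(x ⊛ y)[n] = Σ(m=0 to 2) x[m] · y[(n-m) mod 3]

Computing each output sample:
(x ⊛ y)[0] = -2
(x ⊛ y)[1] = -4
(x ⊛ y)[2] = 6

x ⊛ y = [-2, -4, 6]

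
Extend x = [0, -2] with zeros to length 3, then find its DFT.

Original 2-point DFT: [-2, 2]
Zero-padded 3-point DFT provides frequency interpolation.

DFT_3([x, 0, ...]) = [-2, 1.0000+1.7321i, 1.0000-1.7321i]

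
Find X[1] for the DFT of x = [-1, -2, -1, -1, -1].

X[1] = Σ(n=0 to 4) x[n] · ω_5^(1n) where ω_5 = e^(-2πi/5)
= (-1)·ω_5^0 + (-2)·ω_5^1 + (-1)·ω_5^2 + (-1)·ω_5^3 + (-1)·ω_5^4

X[1] = -0.3090+0.9511i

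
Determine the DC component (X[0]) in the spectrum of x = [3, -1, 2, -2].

X[0] = Σ(n=0 to 3) x[n] · ω_4^0 = Σ x[n]
= (3) + (-1) + (2) + (-2)

X[0] = 2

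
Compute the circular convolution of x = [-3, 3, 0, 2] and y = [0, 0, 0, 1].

(x ⊛ y)[n] = Σ(m=0 to 3) x[m] · y[(n-m) mod 4]

Computing each output sample:
(x ⊛ y)[0] = 3
(x ⊛ y)[1] = 0
(x ⊛ y)[2] = 2
(x ⊛ y)[3] = -3

x ⊛ y = [3, 0, 2, -3]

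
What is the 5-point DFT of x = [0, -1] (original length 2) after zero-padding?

Original 2-point DFT: [-1, 1]
Zero-padded 5-point DFT provides frequency interpolation.

DFT_5([x, 0, ...]) = [-1, -0.3090+0.9511i, 0.8090+0.5878i, 0.8090-0.5878i, -0.3090-0.9511i]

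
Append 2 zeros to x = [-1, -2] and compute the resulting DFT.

Original 2-point DFT: [-3, 1]
Zero-padded 4-point DFT provides frequency interpolation.

DFT_4([x, 0, ...]) = [-3, -1+2i, 1, -1-2i]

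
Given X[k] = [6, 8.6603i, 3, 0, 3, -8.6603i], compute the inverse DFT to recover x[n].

x[n] = (1/6) Σ(k=0 to 5) X[k] · e^(2πikn/6)

Computing each x[n]:
x[0] = 2
x[1] = -2
x[2] = -2
x[3] = 2
x[4] = 3
x[5] = 3

x = [2, -2, -2, 2, 3, 3]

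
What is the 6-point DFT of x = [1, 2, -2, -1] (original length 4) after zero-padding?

Original 4-point DFT: [0, 3-3i, -2, 3+3i]
Zero-padded 6-point DFT provides frequency interpolation.

DFT_6([x, 0, ...]) = [0, 4, -3.4641i, -2, 3.4641i, 4]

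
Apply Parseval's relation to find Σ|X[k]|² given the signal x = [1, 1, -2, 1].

Parseval: Σ|x[n]|² = (1/N)Σ|X[k]|², so Σ|X[k]|² = N·Σ|x[n]|² = 4·7.0000

Σ|X[k]|² = N·Σ|x[n]|² = 4·7.0000 = 28.0000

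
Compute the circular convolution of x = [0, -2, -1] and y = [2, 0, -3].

(x ⊛ y)[n] = Σ(m=0 to 2) x[m] · y[(n-m) mod 3]

Computing each output sample:
(x ⊛ y)[0] = 6
(x ⊛ y)[1] = -1
(x ⊛ y)[2] = -2

x ⊛ y = [6, -1, -2]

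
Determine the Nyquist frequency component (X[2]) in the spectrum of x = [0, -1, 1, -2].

X[2] = Σ(n=0 to 3) x[n] · ω_4^(2n) where ω_4 = e^(-2πi/4)
= (0)·ω_4^0 + (-1)·ω_4^2 + (1)·ω_4^4 + (-2)·ω_4^6

X[2] = 4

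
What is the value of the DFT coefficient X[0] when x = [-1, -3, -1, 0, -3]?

X[0] = Σ(n=0 to 4) x[n] · ω_5^0 = Σ x[n]
= (-1) + (-3) + (-1) + (0) + (-3)

X[0] = -8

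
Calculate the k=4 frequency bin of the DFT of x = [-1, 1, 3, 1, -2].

X[4] = Σ(n=0 to 4) x[n] · ω_5^(4n) where ω_5 = e^(-2πi/5)
= (-1)·ω_5^0 + (1)·ω_5^4 + (3)·ω_5^8 + (1)·ω_5^12 + (-2)·ω_5^16

X[4] = -4.5451+4.0287i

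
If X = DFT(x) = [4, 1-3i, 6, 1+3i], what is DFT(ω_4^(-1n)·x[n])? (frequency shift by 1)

Modulation property: DFT(ω_4^(-1n)·x[n]) = X[(k-1) mod 4], so circularly shift X by 1 positions.

X[k-1] = [1+3i, 4, 1-3i, 6]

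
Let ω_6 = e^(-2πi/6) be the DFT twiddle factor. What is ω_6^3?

ω_6^3 = e^(-2πi·3/6)
= cos(-2π·3/6) + i·sin(-2π·3/6)
= cos(-6π/6) + i·sin(-6π/6)

ω_6^3 = cos(-6π/6) + i·sin(-6π/6) = -1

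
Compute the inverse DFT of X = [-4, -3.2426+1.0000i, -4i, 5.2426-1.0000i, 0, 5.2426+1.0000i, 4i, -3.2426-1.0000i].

x[n] = (1/8) Σ(k=0 to 7) X[k] · e^(2πikn/8)

Computing each x[n]:
x[0] = 0
x[1] = -1
x[2] = -1
x[3] = 0
x[4] = -1
x[5] = 2
x[6] = 0
x[7] = -3

x = [0, -1, -1, 0, -1, 2, 0, -3]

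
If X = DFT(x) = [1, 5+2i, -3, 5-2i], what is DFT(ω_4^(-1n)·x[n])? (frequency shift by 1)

Modulation property: DFT(ω_4^(-1n)·x[n]) = X[(k-1) mod 4], so circularly shift X by 1 positions.

X[k-1] = [5-2i, 1, 5+2i, -3]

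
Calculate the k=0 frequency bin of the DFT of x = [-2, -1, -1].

X[0] = Σ(n=0 to 2) x[n] · ω_3^0 = Σ x[n]
= (-2) + (-1) + (-1)

X[0] = -4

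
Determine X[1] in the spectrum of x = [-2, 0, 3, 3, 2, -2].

X[1] = Σ(n=0 to 5) x[n] · ω_6^(1n) where ω_6 = e^(-2πi/6)
= (-2)·ω_6^0 + (0)·ω_6^1 + (3)·ω_6^2 + (3)·ω_6^3 + (2)·ω_6^4 + (-2)·ω_6^5

X[1] = -8.5000-2.5981i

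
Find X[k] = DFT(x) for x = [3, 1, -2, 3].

X[k] = Σ(n=0 to 3) x[n] · ω_4^(nk)
where ω_4 = e^(-2πi/4)

Computing each X[k]:
X[0] = 5
X[1] = 5+2i
X[2] = -3
X[3] = 5-2i

X = [5, 5+2i, -3, 5-2i]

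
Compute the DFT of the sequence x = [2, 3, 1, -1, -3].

X[k] = Σ(n=0 to 4) x[n] · ω_5^(nk)
where ω_5 = e^(-2πi/5)

Computing each X[k]:
X[0] = 2
X[1] = 2.0000-6.8819i
X[2] = 2.0000-1.6246i
X[3] = 2.0000+1.6246i
X[4] = 2.0000+6.8819i

X = [2, 2.0000-6.8819i, 2.0000-1.6246i, 2.0000+1.6246i, 2.0000+6.8819i]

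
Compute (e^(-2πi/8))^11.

Since ω_8^8 = 1, powers reduce modulo 8.
11 mod 8 = 3
So ω_8^11 = ω_8^3 = e^(-2πi·3/8)

ω_8^11 = ω_8^3 = -0.7071-0.7071i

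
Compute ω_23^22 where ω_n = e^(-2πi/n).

ω_23^22 = e^(-2πi·22/23)
= cos(-2π·22/23) + i·sin(-2π·22/23)
= cos(-44π/23) + i·sin(-44π/23)

ω_23^22 = cos(-44π/23) + i·sin(-44π/23) = 0.9629+0.2698i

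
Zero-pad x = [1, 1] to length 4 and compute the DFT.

Original 2-point DFT: [2, 0]
Zero-padded 4-point DFT provides frequency interpolation.

DFT_4([x, 0, ...]) = [2, 1-1i, 0, 1+1i]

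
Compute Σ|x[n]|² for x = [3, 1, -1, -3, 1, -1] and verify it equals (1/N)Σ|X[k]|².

Time domain:
Σ|x[n]|² = |3|² + |1|² + |-1|² + |-3|² + |1|² + |-1|² = 22.0000

Frequency domain:
(1/6)Σ|X[k]|² = (1/6)(|0|² + |6|² + |-3.4641i|² + |6|² + |3.4641i|² + |6|²) = (1/6)·132.0000 = 22.0000

Both sides agree, confirming Parseval's theorem.

Σ|x[n]|² = (1/N)Σ|X[k]|² = 22.0000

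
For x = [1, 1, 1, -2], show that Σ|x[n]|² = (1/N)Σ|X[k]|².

Time domain:
Σ|x[n]|² = |1|² + |1|² + |1|² + |-2|² = 7.0000

Frequency domain:
(1/4)Σ|X[k]|² = (1/4)(|1|² + |-3i|² + |3|² + |3i|²) = (1/4)·28.0000 = 7.0000

Both sides agree, confirming Parseval's theorem.

Σ|x[n]|² = (1/N)Σ|X[k]|² = 7.0000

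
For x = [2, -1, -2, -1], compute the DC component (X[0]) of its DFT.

X[0] = Σ(n=0 to 3) x[n] · ω_4^0 = Σ x[n]
= (2) + (-1) + (-2) + (-1)

X[0] = -2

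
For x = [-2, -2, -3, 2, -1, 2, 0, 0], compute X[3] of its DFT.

X[3] = Σ(n=0 to 7) x[n] · ω_8^(3n) where ω_8 = e^(-2πi/8)
= (-2)·ω_8^0 + (-2)·ω_8^3 + (-3)·ω_8^6 + (2)·ω_8^9 + (-1)·ω_8^12 + (2)·ω_8^15 + (0)·ω_8^18 + (0)·ω_8^21

X[3] = 3.2426-1.5858i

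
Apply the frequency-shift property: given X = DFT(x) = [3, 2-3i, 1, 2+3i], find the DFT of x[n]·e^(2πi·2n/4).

Modulation property: DFT(ω_4^(-2n)·x[n]) = X[(k-2) mod 4], so circularly shift X by 2 positions.

X[k-2] = [1, 2+3i, 3, 2-3i]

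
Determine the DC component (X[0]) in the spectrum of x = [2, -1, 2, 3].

X[0] = Σ(n=0 to 3) x[n] · ω_4^0 = Σ x[n]
= (2) + (-1) + (2) + (3)

X[0] = 6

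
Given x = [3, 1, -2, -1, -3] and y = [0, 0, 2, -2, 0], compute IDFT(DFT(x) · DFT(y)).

(x ⊛ y)[n] = Σ(m=0 to 4) x[m] · y[(n-m) mod 5]

Computing each output sample:
(x ⊛ y)[0] = 2
(x ⊛ y)[1] = -4
(x ⊛ y)[2] = 12
(x ⊛ y)[3] = -4
(x ⊛ y)[4] = -6

x ⊛ y = [2, -4, 12, -4, -6]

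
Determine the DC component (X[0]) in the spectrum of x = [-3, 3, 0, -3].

X[0] = Σ(n=0 to 3) x[n] · ω_4^0 = Σ x[n]
= (-3) + (3) + (0) + (-3)

X[0] = -3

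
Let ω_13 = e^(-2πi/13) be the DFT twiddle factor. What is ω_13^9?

ω_13^9 = e^(-2πi·9/13)
= cos(-2π·9/13) + i·sin(-2π·9/13)
= cos(-18π/13) + i·sin(-18π/13)

ω_13^9 = cos(-18π/13) + i·sin(-18π/13) = -0.3546+0.9350i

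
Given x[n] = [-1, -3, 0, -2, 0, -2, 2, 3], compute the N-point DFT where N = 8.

X[k] = Σ(n=0 to 7) x[n] · ω_8^(nk)
where ω_8 = e^(-2πi/8)

Computing each X[k]:
X[0] = -3
X[1] = 1.8284+6.2426i
X[2] = -3+6i
X[3] = -3.8284+2.2426i
X[4] = 5
X[5] = -3.8284-2.2426i
X[6] = -3-6i
X[7] = 1.8284-6.2426i

X = [-3, 1.8284+6.2426i, -3+6i, -3.8284+2.2426i, 5, -3.8284-2.2426i, -3-6i, 1.8284-6.2426i]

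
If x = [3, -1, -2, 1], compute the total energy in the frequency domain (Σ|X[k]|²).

Parseval: Σ|x[n]|² = (1/N)Σ|X[k]|², so Σ|X[k]|² = N·Σ|x[n]|² = 4·15.0000

Σ|X[k]|² = N·Σ|x[n]|² = 4·15.0000 = 60.0000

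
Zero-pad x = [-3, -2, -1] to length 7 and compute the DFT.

Original 3-point DFT: [-6, -1.5000+0.8660i, -1.5000-0.8660i]
Zero-padded 7-point DFT provides frequency interpolation.

DFT_7([x, 0, ...]) = [-6, -4.0245+2.5386i, -1.6540+1.5160i, -1.8216+0.0859i, -1.8216-0.0859i, -1.6540-1.5160i, -4.0245-2.5386i]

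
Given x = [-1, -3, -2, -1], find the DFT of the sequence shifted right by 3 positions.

Time shift by 3: X_shifted[k] = ω_4^(3k) · X[k]
Shifted x = [-3, -2, -1, -1]

DFT(x[n-3]) = [-7, -2+1i, -1, -2-1i]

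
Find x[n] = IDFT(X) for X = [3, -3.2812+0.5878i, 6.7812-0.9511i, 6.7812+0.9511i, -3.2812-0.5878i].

x[n] = (1/5) Σ(k=0 to 4) X[k] · e^(2πikn/5)

Computing each x[n]:
x[0] = 2
x[1] = -2
x[2] = 2
x[3] = 3
x[4] = -2

x = [2, -2, 2, 3, -2]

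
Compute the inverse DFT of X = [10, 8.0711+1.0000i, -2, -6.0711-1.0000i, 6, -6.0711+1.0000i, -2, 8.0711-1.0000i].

x[n] = (1/8) Σ(k=0 to 7) X[k] · e^(2πikn/8)

Computing each x[n]:
x[0] = 2
x[1] = 3
x[2] = 2
x[3] = -2
x[4] = 1
x[5] = -2
x[6] = 3
x[7] = 3

x = [2, 3, 2, -2, 1, -2, 3, 3]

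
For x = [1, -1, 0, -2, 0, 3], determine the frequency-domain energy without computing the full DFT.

Parseval: Σ|x[n]|² = (1/N)Σ|X[k]|², so Σ|X[k]|² = N·Σ|x[n]|² = 6·15.0000

Σ|X[k]|² = N·Σ|x[n]|² = 6·15.0000 = 90.0000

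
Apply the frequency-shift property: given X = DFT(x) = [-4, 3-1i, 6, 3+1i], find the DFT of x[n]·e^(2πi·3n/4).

Modulation property: DFT(ω_4^(-3n)·x[n]) = X[(k-3) mod 4], so circularly shift X by 3 positions.

X[k-3] = [3-1i, 6, 3+1i, -4]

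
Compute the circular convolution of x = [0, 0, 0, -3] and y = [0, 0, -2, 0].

(x ⊛ y)[n] = Σ(m=0 to 3) x[m] · y[(n-m) mod 4]

Computing each output sample:
(x ⊛ y)[0] = 0
(x ⊛ y)[1] = 6
(x ⊛ y)[2] = 0
(x ⊛ y)[3] = 0

x ⊛ y = [0, 6, 0, 0]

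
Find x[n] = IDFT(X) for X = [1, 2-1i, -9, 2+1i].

x[n] = (1/4) Σ(k=0 to 3) X[k] · e^(2πikn/4)

Computing each x[n]:
x[0] = -1
x[1] = 3
x[2] = -3
x[3] = 2

x = [-1, 3, -3, 2]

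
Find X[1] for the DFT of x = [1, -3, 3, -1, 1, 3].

X[1] = Σ(n=0 to 5) x[n] · ω_6^(1n) where ω_6 = e^(-2πi/6)
= (1)·ω_6^0 + (-3)·ω_6^1 + (3)·ω_6^2 + (-1)·ω_6^3 + (1)·ω_6^4 + (3)·ω_6^5

X[1] = 3.4641i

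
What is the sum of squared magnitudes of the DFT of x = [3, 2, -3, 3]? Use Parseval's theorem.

Parseval: Σ|x[n]|² = (1/N)Σ|X[k]|², so Σ|X[k]|² = N·Σ|x[n]|² = 4·31.0000

Σ|X[k]|² = N·Σ|x[n]|² = 4·31.0000 = 124.0000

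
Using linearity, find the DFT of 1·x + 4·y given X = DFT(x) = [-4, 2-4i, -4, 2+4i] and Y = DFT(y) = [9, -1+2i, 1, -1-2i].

By linearity: DFT(1x + 4y) = 1·DFT(x) + 4·DFT(y)
= 1·[-4, 2-4i, -4, 2+4i] + 4·[9, -1+2i, 1, -1-2i]

Computing element-wise:
Z[0] = 1·(-4) + 4·(9) = 32
Z[1] = 1·(2-4i) + 4·(-1+2i) = -2+4i
Z[2] = 1·(-4) + 4·(1) = 0
Z[3] = 1·(2+4i) + 4·(-1-2i) = -2-4i

DFT(1x + 4y) = 1·X + 4·Y = [32, -2+4i, 0, -2-4i]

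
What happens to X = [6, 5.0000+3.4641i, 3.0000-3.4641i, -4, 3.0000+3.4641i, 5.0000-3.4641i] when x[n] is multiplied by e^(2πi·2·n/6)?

Modulation property: DFT(ω_6^(-2n)·x[n]) = X[(k-2) mod 6], so circularly shift X by 2 positions.

X[k-2] = [3.0000+3.4641i, 5.0000-3.4641i, 6, 5.0000+3.4641i, 3.0000-3.4641i, -4]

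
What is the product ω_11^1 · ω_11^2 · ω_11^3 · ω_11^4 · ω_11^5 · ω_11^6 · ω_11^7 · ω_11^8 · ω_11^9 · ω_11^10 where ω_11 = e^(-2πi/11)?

The primitive 11th roots of unity are ω_11^k for k coprime to 11: k ∈ {1, 2, 3, 4, 5, 6, 7, 8, 9, 10}
Their product equals the constant term of the cyclotomic polynomial Φ_11(x) up to sign.
For n ≥ 3, the product of all primitive nth roots of unity is 1. (For n=1 it is 1; for n=2 it is -1.)

1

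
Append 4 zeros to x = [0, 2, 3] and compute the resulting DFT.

Original 3-point DFT: [5, -2.5000+0.8660i, -2.5000-0.8660i]
Zero-padded 7-point DFT provides frequency interpolation.

DFT_7([x, 0, ...]) = [5, 0.5794-4.4884i, -3.1479-0.6482i, 0.0685+1.4777i, 0.0685-1.4777i, -3.1479+0.6482i, 0.5794+4.4884i]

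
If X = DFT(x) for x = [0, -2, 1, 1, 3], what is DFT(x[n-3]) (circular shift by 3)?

Time shift by 3: X_shifted[k] = ω_5^(3k) · X[k]
Shifted x = [1, 1, 3, 0, -2]

DFT(x[n-3]) = [3, -1.7361-4.6165i, 2.7361+1.0898i, 2.7361-1.0898i, -1.7361+4.6165i]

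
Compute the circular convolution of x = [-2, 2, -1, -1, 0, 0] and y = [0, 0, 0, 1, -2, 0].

(x ⊛ y)[n] = Σ(m=0 to 5) x[m] · y[(n-m) mod 6]

Computing each output sample:
(x ⊛ y)[0] = 1
(x ⊛ y)[1] = 2
(x ⊛ y)[2] = 0
(x ⊛ y)[3] = -2
(x ⊛ y)[4] = 6
(x ⊛ y)[5] = -5

x ⊛ y = [1, 2, 0, -2, 6, -5]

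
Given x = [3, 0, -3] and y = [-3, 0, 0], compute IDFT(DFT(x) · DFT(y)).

(x ⊛ y)[n] = Σ(m=0 to 2) x[m] · y[(n-m) mod 3]

Computing each output sample:
(x ⊛ y)[0] = -9
(x ⊛ y)[1] = 0
(x ⊛ y)[2] = 9

x ⊛ y = [-9, 0, 9]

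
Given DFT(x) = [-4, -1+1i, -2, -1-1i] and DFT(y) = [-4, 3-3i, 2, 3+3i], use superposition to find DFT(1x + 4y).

By linearity: DFT(1x + 4y) = 1·DFT(x) + 4·DFT(y)
= 1·[-4, -1+1i, -2, -1-1i] + 4·[-4, 3-3i, 2, 3+3i]

Computing element-wise:
Z[0] = 1·(-4) + 4·(-4) = -20
Z[1] = 1·(-1+1i) + 4·(3-3i) = 11-11i
Z[2] = 1·(-2) + 4·(2) = 6
Z[3] = 1·(-1-1i) + 4·(3+3i) = 11+11i

DFT(1x + 4y) = 1·X + 4·Y = [-20, 11-11i, 6, 11+11i]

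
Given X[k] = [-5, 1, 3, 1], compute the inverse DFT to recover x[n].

x[n] = (1/4) Σ(k=0 to 3) X[k] · e^(2πikn/4)

Computing each x[n]:
x[0] = 0
x[1] = -2
x[2] = -1
x[3] = -2

x = [0, -2, -1, -2]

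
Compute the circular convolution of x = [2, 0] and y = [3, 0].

(x ⊛ y)[n] = Σ(m=0 to 1) x[m] · y[(n-m) mod 2]

Computing each output sample:
(x ⊛ y)[0] = 6
(x ⊛ y)[1] = 0

x ⊛ y = [6, 0]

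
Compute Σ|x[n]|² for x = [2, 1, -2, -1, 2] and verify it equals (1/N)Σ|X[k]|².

Time domain:
Σ|x[n]|² = |2|² + |1|² + |-2|² + |-1|² + |2|² = 14.0000

Frequency domain:
(1/5)Σ|X[k]|² = (1/5)(|2|² + |5.3541+1.5388i|² + |-1.3541-0.3633i|² + |-1.3541+0.3633i|² + |5.3541-1.5388i|²) = (1/5)·70.0000 = 14.0000

Both sides agree, confirming Parseval's theorem.

Σ|x[n]|² = (1/N)Σ|X[k]|² = 14.0000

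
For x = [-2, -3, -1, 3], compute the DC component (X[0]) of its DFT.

X[0] = Σ(n=0 to 3) x[n] · ω_4^0 = Σ x[n]
= (-2) + (-3) + (-1) + (3)

X[0] = -3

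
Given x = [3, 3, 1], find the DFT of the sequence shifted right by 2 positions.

Time shift by 2: X_shifted[k] = ω_3^(2k) · X[k]
Shifted x = [3, 1, 3]

DFT(x[n-2]) = [7, 1.0000+1.7321i, 1.0000-1.7321i]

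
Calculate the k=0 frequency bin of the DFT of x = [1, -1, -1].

X[0] = Σ(n=0 to 2) x[n] · ω_3^0 = Σ x[n]
= (1) + (-1) + (-1)

X[0] = -1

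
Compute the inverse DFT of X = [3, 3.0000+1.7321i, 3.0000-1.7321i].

x[n] = (1/3) Σ(k=0 to 2) X[k] · e^(2πikn/3)

Computing each x[n]:
x[0] = 3
x[1] = -1
x[2] = 1

x = [3, -1, 1]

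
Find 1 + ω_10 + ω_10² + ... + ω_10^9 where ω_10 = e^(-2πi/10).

Sum of all nth roots of unity equals 0 for n > 1 (geometric series with r ≠ 1).

0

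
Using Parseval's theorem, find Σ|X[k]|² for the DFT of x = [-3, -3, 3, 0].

Parseval: Σ|x[n]|² = (1/N)Σ|X[k]|², so Σ|X[k]|² = N·Σ|x[n]|² = 4·27.0000

Σ|X[k]|² = N·Σ|x[n]|² = 4·27.0000 = 108.0000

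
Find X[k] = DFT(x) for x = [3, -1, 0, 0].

X[k] = Σ(n=0 to 3) x[n] · ω_4^(nk)
where ω_4 = e^(-2πi/4)

Computing each X[k]:
X[0] = 2
X[1] = 3+1i
X[2] = 4
X[3] = 3-1i

X = [2, 3+1i, 4, 3-1i]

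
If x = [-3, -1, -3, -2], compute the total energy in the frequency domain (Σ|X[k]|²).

Parseval: Σ|x[n]|² = (1/N)Σ|X[k]|², so Σ|X[k]|² = N·Σ|x[n]|² = 4·23.0000

Σ|X[k]|² = N·Σ|x[n]|² = 4·23.0000 = 92.0000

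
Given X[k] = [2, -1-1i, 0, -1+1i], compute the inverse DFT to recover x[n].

x[n] = (1/4) Σ(k=0 to 3) X[k] · e^(2πikn/4)

Computing each x[n]:
x[0] = 0
x[1] = 1
x[2] = 1
x[3] = 0

x = [0, 1, 1, 0]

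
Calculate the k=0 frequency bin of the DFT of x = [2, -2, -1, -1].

X[0] = Σ(n=0 to 3) x[n] · ω_4^0 = Σ x[n]
= (2) + (-2) + (-1) + (-1)

X[0] = -2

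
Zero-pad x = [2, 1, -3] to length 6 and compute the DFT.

Original 3-point DFT: [0, 3.0000-3.4641i, 3.0000+3.4641i]
Zero-padded 6-point DFT provides frequency interpolation.

DFT_6([x, 0, ...]) = [0, 4.0000+1.7321i, 3.0000-3.4641i, -2, 3.0000+3.4641i, 4.0000-1.7321i]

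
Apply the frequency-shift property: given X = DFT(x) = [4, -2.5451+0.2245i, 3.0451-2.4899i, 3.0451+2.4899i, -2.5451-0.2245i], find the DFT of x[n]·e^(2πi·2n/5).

Modulation property: DFT(ω_5^(-2n)·x[n]) = X[(k-2) mod 5], so circularly shift X by 2 positions.

X[k-2] = [3.0451+2.4899i, -2.5451-0.2245i, 4, -2.5451+0.2245i, 3.0451-2.4899i]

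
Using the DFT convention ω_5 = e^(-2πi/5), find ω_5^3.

ω_5^3 = e^(-2πi·3/5)
= cos(-2π·3/5) + i·sin(-2π·3/5)
= cos(-6π/5) + i·sin(-6π/5)

ω_5^3 = cos(-6π/5) + i·sin(-6π/5) = -0.8090+0.5878i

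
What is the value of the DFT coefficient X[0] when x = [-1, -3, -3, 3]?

X[0] = Σ(n=0 to 3) x[n] · ω_4^0 = Σ x[n]
= (-1) + (-3) + (-3) + (3)

X[0] = -4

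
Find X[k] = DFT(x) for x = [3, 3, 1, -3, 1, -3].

X[k] = Σ(n=0 to 5) x[n] · ω_6^(nk)
where ω_6 = e^(-2πi/6)

Computing each X[k]:
X[0] = 2
X[1] = 5.0000-5.1962i
X[2] = -1.0000-5.1962i
X[3] = 8
X[4] = -1.0000+5.1962i
X[5] = 5.0000+5.1962i

X = [2, 5.0000-5.1962i, -1.0000-5.1962i, 8, -1.0000+5.1962i, 5.0000+5.1962i]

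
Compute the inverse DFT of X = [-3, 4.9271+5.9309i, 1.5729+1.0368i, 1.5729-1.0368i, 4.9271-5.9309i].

x[n] = (1/5) Σ(k=0 to 4) X[k] · e^(2πikn/5)

Computing each x[n]:
x[0] = 2
x[1] = -3
x[2] = -3
x[3] = -1
x[4] = 2

x = [2, -3, -3, -1, 2]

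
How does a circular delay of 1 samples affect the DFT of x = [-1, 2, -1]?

Time shift by 1: X_shifted[k] = ω_3^(1k) · X[k]
Shifted x = [-1, -1, 2]

DFT(x[n-1]) = [0, -1.5000+2.5981i, -1.5000-2.5981i]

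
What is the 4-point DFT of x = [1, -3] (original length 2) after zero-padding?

Original 2-point DFT: [-2, 4]
Zero-padded 4-point DFT provides frequency interpolation.

DFT_4([x, 0, ...]) = [-2, 1+3i, 4, 1-3i]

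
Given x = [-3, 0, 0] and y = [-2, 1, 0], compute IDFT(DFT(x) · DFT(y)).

(x ⊛ y)[n] = Σ(m=0 to 2) x[m] · y[(n-m) mod 3]

Computing each output sample:
(x ⊛ y)[0] = 6
(x ⊛ y)[1] = -3
(x ⊛ y)[2] = 0

x ⊛ y = [6, -3, 0]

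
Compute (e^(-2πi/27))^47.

Since ω_27^27 = 1, powers reduce modulo 27.
47 mod 27 = 20
So ω_27^47 = ω_27^20 = e^(-2πi·20/27)

ω_27^47 = ω_27^20 = -0.0581+0.9983i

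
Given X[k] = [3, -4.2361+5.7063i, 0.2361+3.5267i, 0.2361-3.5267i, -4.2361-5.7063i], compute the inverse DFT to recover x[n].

x[n] = (1/5) Σ(k=0 to 4) X[k] · e^(2πikn/5)

Computing each x[n]:
x[0] = -1
x[1] = -3
x[2] = 2
x[3] = 2
x[4] = 3

x = [-1, -3, 2, 2, 3]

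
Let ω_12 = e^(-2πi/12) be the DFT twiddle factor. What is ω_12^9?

ω_12^9 = e^(-2πi·9/12)
= cos(-2π·9/12) + i·sin(-2π·9/12)
= cos(-18π/12) + i·sin(-18π/12)

ω_12^9 = cos(-18π/12) + i·sin(-18π/12) = 1i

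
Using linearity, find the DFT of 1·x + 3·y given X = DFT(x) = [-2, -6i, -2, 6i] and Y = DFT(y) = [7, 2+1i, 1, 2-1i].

By linearity: DFT(1x + 3y) = 1·DFT(x) + 3·DFT(y)
= 1·[-2, -6i, -2, 6i] + 3·[7, 2+1i, 1, 2-1i]

Computing element-wise:
Z[0] = 1·(-2) + 3·(7) = 19
Z[1] = 1·(-6i) + 3·(2+1i) = 6-3i
Z[2] = 1·(-2) + 3·(1) = 1
Z[3] = 1·(6i) + 3·(2-1i) = 6+3i

DFT(1x + 3y) = 1·X + 3·Y = [19, 6-3i, 1, 6+3i]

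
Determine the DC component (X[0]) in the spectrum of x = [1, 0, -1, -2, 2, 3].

X[0] = Σ(n=0 to 5) x[n] · ω_6^0 = Σ x[n]
= (1) + (0) + (-1) + (-2) + (2) + (3)

X[0] = 3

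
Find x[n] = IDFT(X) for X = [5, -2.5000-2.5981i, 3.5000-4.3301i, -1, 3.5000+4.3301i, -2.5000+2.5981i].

x[n] = (1/6) Σ(k=0 to 5) X[k] · e^(2πikn/6)

Computing each x[n]:
x[0] = 1
x[1] = 2
x[2] = 0
x[3] = 3
x[4] = 1
x[5] = -2

x = [1, 2, 0, 3, 1, -2]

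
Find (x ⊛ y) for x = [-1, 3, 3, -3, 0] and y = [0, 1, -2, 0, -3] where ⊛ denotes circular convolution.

(x ⊛ y)[n] = Σ(m=0 to 4) x[m] · y[(n-m) mod 5]

Computing each output sample:
(x ⊛ y)[0] = -3
(x ⊛ y)[1] = -10
(x ⊛ y)[2] = 14
(x ⊛ y)[3] = -3
(x ⊛ y)[4] = -6

x ⊛ y = [-3, -10, 14, -3, -6]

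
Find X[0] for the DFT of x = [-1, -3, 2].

X[0] = Σ(n=0 to 2) x[n] · ω_3^0 = Σ x[n]
= (-1) + (-3) + (2)

X[0] = -2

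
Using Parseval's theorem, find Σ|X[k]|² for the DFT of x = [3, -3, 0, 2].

Parseval: Σ|x[n]|² = (1/N)Σ|X[k]|², so Σ|X[k]|² = N·Σ|x[n]|² = 4·22.0000

Σ|X[k]|² = N·Σ|x[n]|² = 4·22.0000 = 88.0000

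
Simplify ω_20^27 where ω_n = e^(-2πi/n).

Since ω_20^20 = 1, powers reduce modulo 20.
27 mod 20 = 7
So ω_20^27 = ω_20^7 = e^(-2πi·7/20)

ω_20^27 = ω_20^7 = -0.5878-0.8090i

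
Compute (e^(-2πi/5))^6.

Since ω_5^5 = 1, powers reduce modulo 5.
6 mod 5 = 1
So ω_5^6 = ω_5^1 = e^(-2πi·1/5)

ω_5^6 = ω_5^1 = 0.3090-0.9511i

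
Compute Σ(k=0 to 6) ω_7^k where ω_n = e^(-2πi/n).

Sum of all nth roots of unity equals 0 for n > 1 (geometric series with r ≠ 1).

0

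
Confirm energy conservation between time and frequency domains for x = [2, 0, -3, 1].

Time domain:
Σ|x[n]|² = |2|² + |0|² + |-3|² + |1|² = 14.0000

Frequency domain:
(1/4)Σ|X[k]|² = (1/4)(|0|² + |5+1i|² + |-2|² + |5-1i|²) = (1/4)·56.0000 = 14.0000

Both sides agree, confirming Parseval's theorem.

Σ|x[n]|² = (1/N)Σ|X[k]|² = 14.0000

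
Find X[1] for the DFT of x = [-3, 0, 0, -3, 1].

X[1] = Σ(n=0 to 4) x[n] · ω_5^(1n) where ω_5 = e^(-2πi/5)
= (-3)·ω_5^0 + (0)·ω_5^1 + (0)·ω_5^2 + (-3)·ω_5^3 + (1)·ω_5^4

X[1] = -0.2639-0.8123i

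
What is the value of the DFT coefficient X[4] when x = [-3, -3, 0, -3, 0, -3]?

X[4] = Σ(n=0 to 5) x[n] · ω_6^(4n) where ω_6 = e^(-2πi/6)
= (-3)·ω_6^0 + (-3)·ω_6^4 + (0)·ω_6^8 + (-3)·ω_6^12 + (0)·ω_6^16 + (-3)·ω_6^20

X[4] = -3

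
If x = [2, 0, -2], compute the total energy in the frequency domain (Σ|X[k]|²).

Parseval: Σ|x[n]|² = (1/N)Σ|X[k]|², so Σ|X[k]|² = N·Σ|x[n]|² = 3·8.0000

Σ|X[k]|² = N·Σ|x[n]|² = 3·8.0000 = 24.0000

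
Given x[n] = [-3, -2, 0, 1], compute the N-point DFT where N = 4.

X[k] = Σ(n=0 to 3) x[n] · ω_4^(nk)
where ω_4 = e^(-2πi/4)

Computing each X[k]:
X[0] = -4
X[1] = -3+3i
X[2] = -2
X[3] = -3-3i

X = [-4, -3+3i, -2, -3-3i]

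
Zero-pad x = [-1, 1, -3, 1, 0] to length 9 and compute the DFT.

Original 5-point DFT: [-2, 0.9271+1.4001i, -2.4271-4.3920i, -2.4271+4.3920i, 0.9271-1.4001i]
Zero-padded 9-point DFT provides frequency interpolation.

DFT_9([x, 0, ...]) = [-2, -1.2549+1.4456i, 1.4927+0.9073i, 1.0000-3.4641i, -4.7378-3.1364i, -4.7378+3.1364i, 1.0000+3.4641i, 1.4927-0.9073i, -1.2549-1.4456i]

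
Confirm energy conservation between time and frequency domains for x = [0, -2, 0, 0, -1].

Time domain:
Σ|x[n]|² = |0|² + |-2|² + |0|² + |0|² + |-1|² = 5.0000

Frequency domain:
(1/5)Σ|X[k]|² = (1/5)(|-3|² + |-0.9271+0.9511i|² + |2.4271+0.5878i|² + |2.4271-0.5878i|² + |-0.9271-0.9511i|²) = (1/5)·25.0000 = 5.0000

Both sides agree, confirming Parseval's theorem.

Σ|x[n]|² = (1/N)Σ|X[k]|² = 5.0000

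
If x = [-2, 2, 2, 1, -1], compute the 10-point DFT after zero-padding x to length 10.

Original 5-point DFT: [2, -4.1180-3.4410i, -1.8820-0.8123i, -1.8820+0.8123i, -4.1180+3.4410i]
Zero-padded 10-point DFT provides frequency interpolation.

DFT_10([x, 0, ...]) = [2, 0.7361-3.4410i, -4.1180-3.4410i, -3.7361+0.8123i, -1.8820-0.8123i, -4, -1.8820+0.8123i, -3.7361-0.8123i, -4.1180+3.4410i, 0.7361+3.4410i]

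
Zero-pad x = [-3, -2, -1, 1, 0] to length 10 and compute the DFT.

Original 5-point DFT: [-5, -3.6180+3.0777i, -1.3820-0.7265i, -1.3820+0.7265i, -3.6180-3.0777i]
Zero-padded 10-point DFT provides frequency interpolation.

DFT_10([x, 0, ...]) = [-5, -5.2361+1.1756i, -3.6180+3.0777i, -0.7639+1.9021i, -1.3820-0.7265i, -3, -1.3820+0.7265i, -0.7639-1.9021i, -3.6180-3.0777i, -5.2361-1.1756i]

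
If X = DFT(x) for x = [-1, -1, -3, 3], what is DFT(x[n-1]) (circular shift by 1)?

Time shift by 1: X_shifted[k] = ω_4^(1k) · X[k]
Shifted x = [3, -1, -1, -3]

DFT(x[n-1]) = [-2, 4-2i, 6, 4+2i]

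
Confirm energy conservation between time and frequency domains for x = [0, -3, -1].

Time domain:
Σ|x[n]|² = |0|² + |-3|² + |-1|² = 10.0000

Frequency domain:
(1/3)Σ|X[k]|² = (1/3)(|-4|² + |2.0000+1.7321i|² + |2.0000-1.7321i|²) = (1/3)·30.0000 = 10.0000

Both sides agree, confirming Parseval's theorem.

Σ|x[n]|² = (1/N)Σ|X[k]|² = 10.0000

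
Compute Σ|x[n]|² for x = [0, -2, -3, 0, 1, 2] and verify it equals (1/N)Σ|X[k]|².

Time domain:
Σ|x[n]|² = |0|² + |-2|² + |-3|² + |0|² + |1|² + |2|² = 18.0000

Frequency domain:
(1/6)Σ|X[k]|² = (1/6)(|-2|² + |1.0000+6.9282i|² + |1|² + |-2|² + |1|² + |1.0000-6.9282i|²) = (1/6)·108.0000 = 18.0000

Both sides agree, confirming Parseval's theorem.

Σ|x[n]|² = (1/N)Σ|X[k]|² = 18.0000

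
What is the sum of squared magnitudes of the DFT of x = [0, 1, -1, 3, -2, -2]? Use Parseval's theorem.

Parseval: Σ|x[n]|² = (1/N)Σ|X[k]|², so Σ|X[k]|² = N·Σ|x[n]|² = 6·19.0000

Σ|X[k]|² = N·Σ|x[n]|² = 6·19.0000 = 114.0000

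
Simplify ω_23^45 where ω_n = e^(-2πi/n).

Since ω_23^23 = 1, powers reduce modulo 23.
45 mod 23 = 22
So ω_23^45 = ω_23^22 = e^(-2πi·22/23)

ω_23^45 = ω_23^22 = 0.9629+0.2698i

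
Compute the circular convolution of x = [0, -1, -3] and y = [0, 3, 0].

(x ⊛ y)[n] = Σ(m=0 to 2) x[m] · y[(n-m) mod 3]

Computing each output sample:
(x ⊛ y)[0] = -9
(x ⊛ y)[1] = 0
(x ⊛ y)[2] = -3

x ⊛ y = [-9, 0, -3]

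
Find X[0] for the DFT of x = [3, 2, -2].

X[0] = Σ(n=0 to 2) x[n] · ω_3^0 = Σ x[n]
= (3) + (2) + (-2)

X[0] = 3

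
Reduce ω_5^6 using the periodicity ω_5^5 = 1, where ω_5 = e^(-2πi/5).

Since ω_5^5 = 1, powers reduce modulo 5.
6 mod 5 = 1
So ω_5^6 = ω_5^1 = e^(-2πi·1/5)

ω_5^6 = ω_5^1 = 0.3090-0.9511i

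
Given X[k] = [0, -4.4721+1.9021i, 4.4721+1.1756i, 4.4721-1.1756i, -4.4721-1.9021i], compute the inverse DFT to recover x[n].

x[n] = (1/5) Σ(k=0 to 4) X[k] · e^(2πikn/5)

Computing each x[n]:
x[0] = 0
x[1] = -3
x[2] = 2
x[3] = 2
x[4] = -1

x = [0, -3, 2, 2, -1]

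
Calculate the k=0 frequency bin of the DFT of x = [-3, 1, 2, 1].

X[0] = Σ(n=0 to 3) x[n] · ω_4^0 = Σ x[n]
= (-3) + (1) + (2) + (1)

X[0] = 1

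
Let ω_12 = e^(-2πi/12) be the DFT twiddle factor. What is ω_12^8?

ω_12^8 = e^(-2πi·8/12)
= cos(-2π·8/12) + i·sin(-2π·8/12)
= cos(-16π/12) + i·sin(-16π/12)

ω_12^8 = cos(-16π/12) + i·sin(-16π/12) = -0.5000+0.8660i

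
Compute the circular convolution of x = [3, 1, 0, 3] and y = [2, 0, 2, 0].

(x ⊛ y)[n] = Σ(m=0 to 3) x[m] · y[(n-m) mod 4]

Computing each output sample:
(x ⊛ y)[0] = 6
(x ⊛ y)[1] = 8
(x ⊛ y)[2] = 6
(x ⊛ y)[3] = 8

x ⊛ y = [6, 8, 6, 8]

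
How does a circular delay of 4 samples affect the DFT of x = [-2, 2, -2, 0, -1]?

Time shift by 4: X_shifted[k] = ω_5^(4k) · X[k]
Shifted x = [2, -2, 0, -1, -2]

DFT(x[n-4]) = [-3, 1.5729-0.5878i, 4.9271+0.9511i, 4.9271-0.9511i, 1.5729+0.5878i]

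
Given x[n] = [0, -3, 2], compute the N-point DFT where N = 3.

X[k] = Σ(n=0 to 2) x[n] · ω_3^(nk)
where ω_3 = e^(-2πi/3)

Computing each X[k]:
X[0] = -1
X[1] = 0.5000+4.3301i
X[2] = 0.5000-4.3301i

X = [-1, 0.5000+4.3301i, 0.5000-4.3301i]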